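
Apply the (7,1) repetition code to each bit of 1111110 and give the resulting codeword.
Repeat each bit 7× and concatenate:
1→1111111  1→1111111  1→1111111  1→1111111  1→1111111  1→1111111  0→0000000
Codeword = 1111111111111111111111111111111111111111110000000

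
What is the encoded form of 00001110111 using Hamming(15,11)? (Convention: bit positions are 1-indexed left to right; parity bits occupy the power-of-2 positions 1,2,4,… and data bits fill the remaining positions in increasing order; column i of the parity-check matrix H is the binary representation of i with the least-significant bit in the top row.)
Codeword c = d · G (mod 2), d = 00001110111:
  c[0] = d·G[:,0] = (00001110111)·(11011010101) mod 2 = 0+0+0+0+1+0+1+0+1+0+1 mod 2 = 0
  c[1] = d·G[:,1] = (00001110111)·(10110110011) mod 2 = 0+0+0+0+0+1+1+0+0+1+1 mod 2 = 0
  c[2] = d·G[:,2] = (00001110111)·(10000000000) mod 2 = 0+0+0+0+0+0+0+0+0+0+0 mod 2 = 0
  c[3] = d·G[:,3] = (00001110111)·(01110001111) mod 2 = 0+0+0+0+0+0+0+0+1+1+1 mod 2 = 1
  c[4] = d·G[:,4] = (00001110111)·(01000000000) mod 2 = 0+0+0+0+0+0+0+0+0+0+0 mod 2 = 0
  c[5] = d·G[:,5] = (00001110111)·(00100000000) mod 2 = 0+0+0+0+0+0+0+0+0+0+0 mod 2 = 0
  c[6] = d·G[:,6] = (00001110111)·(00010000000) mod 2 = 0+0+0+0+0+0+0+0+0+0+0 mod 2 = 0
  c[7] = d·G[:,7] = (00001110111)·(00001111111) mod 2 = 0+0+0+0+1+1+1+0+1+1+1 mod 2 = 0
  c[8] = d·G[:,8] = (00001110111)·(00001000000) mod 2 = 0+0+0+0+1+0+0+0+0+0+0 mod 2 = 1
  c[9] = d·G[:,9] = (00001110111)·(00000100000) mod 2 = 0+0+0+0+0+1+0+0+0+0+0 mod 2 = 1
  c[10] = d·G[:,10] = (00001110111)·(00000010000) mod 2 = 0+0+0+0+0+0+1+0+0+0+0 mod 2 = 1
  c[11] = d·G[:,11] = (00001110111)·(00000001000) mod 2 = 0+0+0+0+0+0+0+0+0+0+0 mod 2 = 0
  c[12] = d·G[:,12] = (00001110111)·(00000000100) mod 2 = 0+0+0+0+0+0+0+0+1+0+0 mod 2 = 1
  c[13] = d·G[:,13] = (00001110111)·(00000000010) mod 2 = 0+0+0+0+0+0+0+0+0+1+0 mod 2 = 1
  c[14] = d·G[:,14] = (00001110111)·(00000000001) mod 2 = 0+0+0+0+0+0+0+0+0+0+1 mod 2 = 1
Codeword = 000100001110111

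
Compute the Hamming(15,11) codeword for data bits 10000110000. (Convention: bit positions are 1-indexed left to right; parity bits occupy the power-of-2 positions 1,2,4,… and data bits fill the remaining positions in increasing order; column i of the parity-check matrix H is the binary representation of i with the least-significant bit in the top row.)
Codeword c = d · G (mod 2), d = 10000110000:
  c[0] = d·G[:,0] = (10000110000)·(11011010101) mod 2 = 1+0+0+0+0+0+1+0+0+0+0 mod 2 = 0
  c[1] = d·G[:,1] = (10000110000)·(10110110011) mod 2 = 1+0+0+0+0+1+1+0+0+0+0 mod 2 = 1
  c[2] = d·G[:,2] = (10000110000)·(10000000000) mod 2 = 1+0+0+0+0+0+0+0+0+0+0 mod 2 = 1
  c[3] = d·G[:,3] = (10000110000)·(01110001111) mod 2 = 0+0+0+0+0+0+0+0+0+0+0 mod 2 = 0
  c[4] = d·G[:,4] = (10000110000)·(01000000000) mod 2 = 0+0+0+0+0+0+0+0+0+0+0 mod 2 = 0
  c[5] = d·G[:,5] = (10000110000)·(00100000000) mod 2 = 0+0+0+0+0+0+0+0+0+0+0 mod 2 = 0
  c[6] = d·G[:,6] = (10000110000)·(00010000000) mod 2 = 0+0+0+0+0+0+0+0+0+0+0 mod 2 = 0
  c[7] = d·G[:,7] = (10000110000)·(00001111111) mod 2 = 0+0+0+0+0+1+1+0+0+0+0 mod 2 = 0
  c[8] = d·G[:,8] = (10000110000)·(00001000000) mod 2 = 0+0+0+0+0+0+0+0+0+0+0 mod 2 = 0
  c[9] = d·G[:,9] = (10000110000)·(00000100000) mod 2 = 0+0+0+0+0+1+0+0+0+0+0 mod 2 = 1
  c[10] = d·G[:,10] = (10000110000)·(00000010000) mod 2 = 0+0+0+0+0+0+1+0+0+0+0 mod 2 = 1
  c[11] = d·G[:,11] = (10000110000)·(00000001000) mod 2 = 0+0+0+0+0+0+0+0+0+0+0 mod 2 = 0
  c[12] = d·G[:,12] = (10000110000)·(00000000100) mod 2 = 0+0+0+0+0+0+0+0+0+0+0 mod 2 = 0
  c[13] = d·G[:,13] = (10000110000)·(00000000010) mod 2 = 0+0+0+0+0+0+0+0+0+0+0 mod 2 = 0
  c[14] = d·G[:,14] = (10000110000)·(00000000001) mod 2 = 0+0+0+0+0+0+0+0+0+0+0 mod 2 = 0
Codeword = 011000000110000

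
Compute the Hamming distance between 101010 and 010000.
XOR = 111010, count of 1s = 4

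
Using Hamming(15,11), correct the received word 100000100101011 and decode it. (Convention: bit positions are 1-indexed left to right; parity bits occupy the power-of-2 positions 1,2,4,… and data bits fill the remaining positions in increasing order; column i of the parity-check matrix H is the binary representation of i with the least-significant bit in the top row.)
Syndrome s = H · r^T (mod 2), r = 100000100101011:
  s[0] = (101010101010101)·(100000100101011) mod 2 = 1+0+0+0+0+0+1+0+0+0+0+0+0+0+1 mod 2 = 1
  s[1] = (011001100110011)·(100000100101011) mod 2 = 0+0+0+0+0+0+1+0+0+1+0+0+0+1+1 mod 2 = 0
  s[2] = (000111100001111)·(100000100101011) mod 2 = 0+0+0+0+0+0+1+0+0+0+0+1+0+1+1 mod 2 = 0
  s[3] = (000000011111111)·(100000100101011) mod 2 = 0+0+0+0+0+0+0+0+0+1+0+1+0+1+1 mod 2 = 0
Syndrome = 1000
Column 1 of H equals this syndrome → error at bit 1 (1-indexed).
Flip bit 1: 100000100101011 → 000000100101011
Extract data bits at positions {3,5,6,7,9,10,11,12,13,14,15}: 00010101011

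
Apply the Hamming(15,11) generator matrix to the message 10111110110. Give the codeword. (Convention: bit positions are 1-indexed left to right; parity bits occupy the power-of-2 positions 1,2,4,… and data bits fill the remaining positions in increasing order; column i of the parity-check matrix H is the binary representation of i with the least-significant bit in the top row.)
Codeword c = d · G (mod 2), d = 10111110110:
  c[0] = d·G[:,0] = (10111110110)·(11011010101) mod 2 = 1+0+0+1+1+0+1+0+1+0+0 mod 2 = 1
  c[1] = d·G[:,1] = (10111110110)·(10110110011) mod 2 = 1+0+1+1+0+1+1+0+0+1+0 mod 2 = 0
  c[2] = d·G[:,2] = (10111110110)·(10000000000) mod 2 = 1+0+0+0+0+0+0+0+0+0+0 mod 2 = 1
  c[3] = d·G[:,3] = (10111110110)·(01110001111) mod 2 = 0+0+1+1+0+0+0+0+1+1+0 mod 2 = 0
  c[4] = d·G[:,4] = (10111110110)·(01000000000) mod 2 = 0+0+0+0+0+0+0+0+0+0+0 mod 2 = 0
  c[5] = d·G[:,5] = (10111110110)·(00100000000) mod 2 = 0+0+1+0+0+0+0+0+0+0+0 mod 2 = 1
  c[6] = d·G[:,6] = (10111110110)·(00010000000) mod 2 = 0+0+0+1+0+0+0+0+0+0+0 mod 2 = 1
  c[7] = d·G[:,7] = (10111110110)·(00001111111) mod 2 = 0+0+0+0+1+1+1+0+1+1+0 mod 2 = 1
  c[8] = d·G[:,8] = (10111110110)·(00001000000) mod 2 = 0+0+0+0+1+0+0+0+0+0+0 mod 2 = 1
  c[9] = d·G[:,9] = (10111110110)·(00000100000) mod 2 = 0+0+0+0+0+1+0+0+0+0+0 mod 2 = 1
  c[10] = d·G[:,10] = (10111110110)·(00000010000) mod 2 = 0+0+0+0+0+0+1+0+0+0+0 mod 2 = 1
  c[11] = d·G[:,11] = (10111110110)·(00000001000) mod 2 = 0+0+0+0+0+0+0+0+0+0+0 mod 2 = 0
  c[12] = d·G[:,12] = (10111110110)·(00000000100) mod 2 = 0+0+0+0+0+0+0+0+1+0+0 mod 2 = 1
  c[13] = d·G[:,13] = (10111110110)·(00000000010) mod 2 = 0+0+0+0+0+0+0+0+0+1+0 mod 2 = 1
  c[14] = d·G[:,14] = (10111110110)·(00000000001) mod 2 = 0+0+0+0+0+0+0+0+0+0+0 mod 2 = 0
Codeword = 101001111110110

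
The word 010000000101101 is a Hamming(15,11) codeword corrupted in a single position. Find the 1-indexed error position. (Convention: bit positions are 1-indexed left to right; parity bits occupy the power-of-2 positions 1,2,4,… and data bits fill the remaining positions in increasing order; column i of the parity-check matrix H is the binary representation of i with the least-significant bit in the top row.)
Syndrome s = H · r^T (mod 2), r = 010000000101101:
  s[0] = (101010101010101)·(010000000101101) mod 2 = 0+0+0+0+0+0+0+0+0+0+0+0+1+0+1 mod 2 = 0
  s[1] = (011001100110011)·(010000000101101) mod 2 = 0+1+0+0+0+0+0+0+0+1+0+0+0+0+1 mod 2 = 1
  s[2] = (000111100001111)·(010000000101101) mod 2 = 0+0+0+0+0+0+0+0+0+0+0+1+1+0+1 mod 2 = 1
  s[3] = (000000011111111)·(010000000101101) mod 2 = 0+0+0+0+0+0+0+0+0+1+0+1+1+0+1 mod 2 = 0
Syndrome = 0110
Column i of H is the binary representation of i, so the syndrome is the binary index of the flipped bit.
Read s = 0110 with s[0] as LSB: 0·2^0 + 1·2^1 + 1·2^2 + 0·2^3 = 6.
Error is at bit position 6.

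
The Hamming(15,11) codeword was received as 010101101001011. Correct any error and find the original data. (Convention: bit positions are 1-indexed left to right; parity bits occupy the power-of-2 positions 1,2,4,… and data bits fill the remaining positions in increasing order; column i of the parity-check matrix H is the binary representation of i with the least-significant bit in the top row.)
Syndrome s = H · r^T (mod 2), r = 010101101001011:
  s[0] = (101010101010101)·(010101101001011) mod 2 = 0+0+0+0+0+0+1+0+1+0+0+0+0+0+1 mod 2 = 1
  s[1] = (011001100110011)·(010101101001011) mod 2 = 0+1+0+0+0+1+1+0+0+0+0+0+0+1+1 mod 2 = 1
  s[2] = (000111100001111)·(010101101001011) mod 2 = 0+0+0+1+0+1+1+0+0+0+0+1+0+1+1 mod 2 = 0
  s[3] = (000000011111111)·(010101101001011) mod 2 = 0+0+0+0+0+0+0+0+1+0+0+1+0+1+1 mod 2 = 0
Syndrome = 1100
Column 3 of H equals this syndrome → error at bit 3 (1-indexed).
Flip bit 3: 010101101001011 → 011101101001011
Extract data bits at positions {3,5,6,7,9,10,11,12,13,14,15}: 10111001011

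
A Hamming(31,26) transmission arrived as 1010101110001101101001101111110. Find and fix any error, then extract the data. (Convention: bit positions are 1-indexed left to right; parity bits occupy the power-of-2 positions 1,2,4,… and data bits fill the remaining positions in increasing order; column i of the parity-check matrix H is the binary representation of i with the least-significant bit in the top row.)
Syndrome s = H · r^T (mod 2), r = 1010101110001101101001101111110:
  s[0] = (1010101010101010101010101010101)·(1010101110001101101001101111110) mod 2 = 1+0+1+0+1+0+1+0+1+0+0+0+1+0+0+0+1+0+1+0+0+0+1+0+1+0+1+0+1+0+0 mod 2 = 0
  s[1] = (0110011001100110011001100110011)·(1010101110001101101001101111110) mod 2 = 0+0+1+0+0+0+1+0+0+0+0+0+0+1+0+0+0+0+1+0+0+1+1+0+0+1+1+0+0+1+0 mod 2 = 1
  s[2] = (0001111000011110000111100001111)·(1010101110001101101001101111110) mod 2 = 0+0+0+0+1+0+1+0+0+0+0+0+1+1+0+0+0+0+0+0+0+1+1+0+0+0+0+1+1+1+0 mod 2 = 1
  s[3] = (0000000111111110000000011111111)·(1010101110001101101001101111110) mod 2 = 0+0+0+0+0+0+0+1+1+0+0+0+1+1+0+0+0+0+0+0+0+0+0+0+1+1+1+1+1+1+0 mod 2 = 0
  s[4] = (0000000000000001111111111111111)·(1010101110001101101001101111110) mod 2 = 0+0+0+0+0+0+0+0+0+0+0+0+0+0+0+1+1+0+1+0+0+1+1+0+1+1+1+1+1+1+0 mod 2 = 1
Syndrome = 01101
Column 22 of H equals this syndrome → error at bit 22 (1-indexed).
Flip bit 22: 1010101110001101101001101111110 → 1010101110001101101000101111110
Extract data bits at positions {3,5,6,7,9,10,11,12,13,14,15,17,18,19,20,21,22,23,24,25,26,27,28,29,30,31}: 11011000110101000101111110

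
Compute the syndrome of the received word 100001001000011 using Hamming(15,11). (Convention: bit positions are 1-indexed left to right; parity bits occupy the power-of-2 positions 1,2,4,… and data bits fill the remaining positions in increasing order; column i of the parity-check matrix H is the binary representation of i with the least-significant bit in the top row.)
Syndrome s = H · r^T (mod 2), r = 100001001000011:
  s[0] = (101010101010101)·(100001001000011) mod 2 = 1+0+0+0+0+0+0+0+1+0+0+0+0+0+1 mod 2 = 1
  s[1] = (011001100110011)·(100001001000011) mod 2 = 0+0+0+0+0+1+0+0+0+0+0+0+0+1+1 mod 2 = 1
  s[2] = (000111100001111)·(100001001000011) mod 2 = 0+0+0+0+0+1+0+0+0+0+0+0+0+1+1 mod 2 = 1
  s[3] = (000000011111111)·(100001001000011) mod 2 = 0+0+0+0+0+0+0+0+1+0+0+0+0+1+1 mod 2 = 1
Syndrome = 1111
Non-zero syndrome: error at position 15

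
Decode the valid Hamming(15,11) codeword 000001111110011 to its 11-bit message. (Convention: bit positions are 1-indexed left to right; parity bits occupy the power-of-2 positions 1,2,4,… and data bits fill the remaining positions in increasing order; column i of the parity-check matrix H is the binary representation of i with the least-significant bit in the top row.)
Parity bits occupy power-of-2 positions; data bits are at positions {3,5,6,7,9,10,11,12,13,14,15} (1-indexed).
Extract: c[3]=0 c[5]=0 c[6]=1 c[7]=1 c[9]=1 c[10]=1 c[11]=1 c[12]=0 c[13]=0 c[14]=1 c[15]=1
Data = 00111110011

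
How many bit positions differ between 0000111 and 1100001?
XOR = 1100110, count of 1s = 4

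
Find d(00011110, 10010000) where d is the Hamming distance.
XOR = 10001110, count of 1s = 4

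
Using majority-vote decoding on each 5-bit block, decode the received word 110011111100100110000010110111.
Split into 5-bit blocks and majority-vote each:
  block 1 = 11001: 3 ones, 2 zeros → 1
  block 2 = 11111: 5 ones, 0 zeros → 1
  block 3 = 00100: 1 ones, 4 zeros → 0
  block 4 = 11000: 2 ones, 3 zeros → 0
  block 5 = 00101: 2 ones, 3 zeros → 0
  block 6 = 10111: 4 ones, 1 zeros → 1
Decoded = 110001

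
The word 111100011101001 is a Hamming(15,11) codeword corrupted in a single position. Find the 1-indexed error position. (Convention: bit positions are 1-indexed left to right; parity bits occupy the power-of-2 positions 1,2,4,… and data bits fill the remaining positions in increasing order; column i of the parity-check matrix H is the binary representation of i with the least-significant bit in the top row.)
Syndrome s = H · r^T (mod 2), r = 111100011101001:
  s[0] = (101010101010101)·(111100011101001) mod 2 = 1+0+1+0+0+0+0+0+1+0+0+0+0+0+1 mod 2 = 0
  s[1] = (011001100110011)·(111100011101001) mod 2 = 0+1+1+0+0+0+0+0+0+1+0+0+0+0+1 mod 2 = 0
  s[2] = (000111100001111)·(111100011101001) mod 2 = 0+0+0+1+0+0+0+0+0+0+0+1+0+0+1 mod 2 = 1
  s[3] = (000000011111111)·(111100011101001) mod 2 = 0+0+0+0+0+0+0+1+1+1+0+1+0+0+1 mod 2 = 1
Syndrome = 0011
Column i of H is the binary representation of i, so the syndrome is the binary index of the flipped bit.
Read s = 0011 with s[0] as LSB: 0·2^0 + 0·2^1 + 1·2^2 + 1·2^3 = 12.
Error is at bit position 12.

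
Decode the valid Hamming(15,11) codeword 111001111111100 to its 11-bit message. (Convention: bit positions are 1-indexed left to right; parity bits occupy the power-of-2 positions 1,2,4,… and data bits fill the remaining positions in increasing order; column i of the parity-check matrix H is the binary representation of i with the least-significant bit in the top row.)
Parity bits occupy power-of-2 positions; data bits are at positions {3,5,6,7,9,10,11,12,13,14,15} (1-indexed).
Extract: c[3]=1 c[5]=0 c[6]=1 c[7]=1 c[9]=1 c[10]=1 c[11]=1 c[12]=1 c[13]=1 c[14]=0 c[15]=0
Data = 10111111100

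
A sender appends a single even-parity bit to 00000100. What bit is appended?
Sum of data bits: 0+0+0+0+0+1+0+0 = 1.
1 mod 2 = 1, so parity bit = 1.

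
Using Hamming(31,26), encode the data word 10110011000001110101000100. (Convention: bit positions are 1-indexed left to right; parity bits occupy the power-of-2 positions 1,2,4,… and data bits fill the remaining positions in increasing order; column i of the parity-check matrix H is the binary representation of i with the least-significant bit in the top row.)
Codeword c = d · G (mod 2), d = 10110011000001110101000100:
  c[0] = d·G[:,0] = (10110011000001110101000100)·(11011010101101010101010101) mod 2 = 1+0+0+1+0+0+1+0+0+0+0+0+0+1+0+1+0+1+0+1+0+0+0+1+0+0 mod 2 = 0
  c[1] = d·G[:,1] = (10110011000001110101000100)·(10110110011011001100110011) mod 2 = 1+0+1+1+0+0+1+0+0+0+0+0+0+1+0+0+0+1+0+0+0+0+0+0+0+0 mod 2 = 0
  c[2] = d·G[:,2] = (10110011000001110101000100)·(10000000000000000000000000) mod 2 = 1+0+0+0+0+0+0+0+0+0+0+0+0+0+0+0+0+0+0+0+0+0+0+0+0+0 mod 2 = 1
  c[3] = d·G[:,3] = (10110011000001110101000100)·(01110001111000111100001111) mod 2 = 0+0+1+1+0+0+0+1+0+0+0+0+0+0+1+1+0+1+0+0+0+0+0+1+0+0 mod 2 = 1
  c[4] = d·G[:,4] = (10110011000001110101000100)·(01000000000000000000000000) mod 2 = 0+0+0+0+0+0+0+0+0+0+0+0+0+0+0+0+0+0+0+0+0+0+0+0+0+0 mod 2 = 0
  c[5] = d·G[:,5] = (10110011000001110101000100)·(00100000000000000000000000) mod 2 = 0+0+1+0+0+0+0+0+0+0+0+0+0+0+0+0+0+0+0+0+0+0+0+0+0+0 mod 2 = 1
  c[6] = d·G[:,6] = (10110011000001110101000100)·(00010000000000000000000000) mod 2 = 0+0+0+1+0+0+0+0+0+0+0+0+0+0+0+0+0+0+0+0+0+0+0+0+0+0 mod 2 = 1
  c[7] = d·G[:,7] = (10110011000001110101000100)·(00001111111000000011111111) mod 2 = 0+0+0+0+0+0+1+1+0+0+0+0+0+0+0+0+0+0+0+1+0+0+0+1+0+0 mod 2 = 0
  c[8] = d·G[:,8] = (10110011000001110101000100)·(00001000000000000000000000) mod 2 = 0+0+0+0+0+0+0+0+0+0+0+0+0+0+0+0+0+0+0+0+0+0+0+0+0+0 mod 2 = 0
  c[9] = d·G[:,9] = (10110011000001110101000100)·(00000100000000000000000000) mod 2 = 0+0+0+0+0+0+0+0+0+0+0+0+0+0+0+0+0+0+0+0+0+0+0+0+0+0 mod 2 = 0
  c[10] = d·G[:,10] = (10110011000001110101000100)·(00000010000000000000000000) mod 2 = 0+0+0+0+0+0+1+0+0+0+0+0+0+0+0+0+0+0+0+0+0+0+0+0+0+0 mod 2 = 1
  c[11] = d·G[:,11] = (10110011000001110101000100)·(00000001000000000000000000) mod 2 = 0+0+0+0+0+0+0+1+0+0+0+0+0+0+0+0+0+0+0+0+0+0+0+0+0+0 mod 2 = 1
  c[12] = d·G[:,12] = (10110011000001110101000100)·(00000000100000000000000000) mod 2 = 0+0+0+0+0+0+0+0+0+0+0+0+0+0+0+0+0+0+0+0+0+0+0+0+0+0 mod 2 = 0
  c[13] = d·G[:,13] = (10110011000001110101000100)·(00000000010000000000000000) mod 2 = 0+0+0+0+0+0+0+0+0+0+0+0+0+0+0+0+0+0+0+0+0+0+0+0+0+0 mod 2 = 0
  c[14] = d·G[:,14] = (10110011000001110101000100)·(00000000001000000000000000) mod 2 = 0+0+0+0+0+0+0+0+0+0+0+0+0+0+0+0+0+0+0+0+0+0+0+0+0+0 mod 2 = 0
  c[15] = d·G[:,15] = (10110011000001110101000100)·(00000000000111111111111111) mod 2 = 0+0+0+0+0+0+0+0+0+0+0+0+0+1+1+1+0+1+0+1+0+0+0+1+0+0 mod 2 = 0
  c[16] = d·G[:,16] = (10110011000001110101000100)·(00000000000100000000000000) mod 2 = 0+0+0+0+0+0+0+0+0+0+0+0+0+0+0+0+0+0+0+0+0+0+0+0+0+0 mod 2 = 0
  c[17] = d·G[:,17] = (10110011000001110101000100)·(00000000000010000000000000) mod 2 = 0+0+0+0+0+0+0+0+0+0+0+0+0+0+0+0+0+0+0+0+0+0+0+0+0+0 mod 2 = 0
  c[18] = d·G[:,18] = (10110011000001110101000100)·(00000000000001000000000000) mod 2 = 0+0+0+0+0+0+0+0+0+0+0+0+0+1+0+0+0+0+0+0+0+0+0+0+0+0 mod 2 = 1
  c[19] = d·G[:,19] = (10110011000001110101000100)·(00000000000000100000000000) mod 2 = 0+0+0+0+0+0+0+0+0+0+0+0+0+0+1+0+0+0+0+0+0+0+0+0+0+0 mod 2 = 1
  c[20] = d·G[:,20] = (10110011000001110101000100)·(00000000000000010000000000) mod 2 = 0+0+0+0+0+0+0+0+0+0+0+0+0+0+0+1+0+0+0+0+0+0+0+0+0+0 mod 2 = 1
  c[21] = d·G[:,21] = (10110011000001110101000100)·(00000000000000001000000000) mod 2 = 0+0+0+0+0+0+0+0+0+0+0+0+0+0+0+0+0+0+0+0+0+0+0+0+0+0 mod 2 = 0
  c[22] = d·G[:,22] = (10110011000001110101000100)·(00000000000000000100000000) mod 2 = 0+0+0+0+0+0+0+0+0+0+0+0+0+0+0+0+0+1+0+0+0+0+0+0+0+0 mod 2 = 1
  c[23] = d·G[:,23] = (10110011000001110101000100)·(00000000000000000010000000) mod 2 = 0+0+0+0+0+0+0+0+0+0+0+0+0+0+0+0+0+0+0+0+0+0+0+0+0+0 mod 2 = 0
  c[24] = d·G[:,24] = (10110011000001110101000100)·(00000000000000000001000000) mod 2 = 0+0+0+0+0+0+0+0+0+0+0+0+0+0+0+0+0+0+0+1+0+0+0+0+0+0 mod 2 = 1
  c[25] = d·G[:,25] = (10110011000001110101000100)·(00000000000000000000100000) mod 2 = 0+0+0+0+0+0+0+0+0+0+0+0+0+0+0+0+0+0+0+0+0+0+0+0+0+0 mod 2 = 0
  c[26] = d·G[:,26] = (10110011000001110101000100)·(00000000000000000000010000) mod 2 = 0+0+0+0+0+0+0+0+0+0+0+0+0+0+0+0+0+0+0+0+0+0+0+0+0+0 mod 2 = 0
  c[27] = d·G[:,27] = (10110011000001110101000100)·(00000000000000000000001000) mod 2 = 0+0+0+0+0+0+0+0+0+0+0+0+0+0+0+0+0+0+0+0+0+0+0+0+0+0 mod 2 = 0
  c[28] = d·G[:,28] = (10110011000001110101000100)·(00000000000000000000000100) mod 2 = 0+0+0+0+0+0+0+0+0+0+0+0+0+0+0+0+0+0+0+0+0+0+0+1+0+0 mod 2 = 1
  c[29] = d·G[:,29] = (10110011000001110101000100)·(00000000000000000000000010) mod 2 = 0+0+0+0+0+0+0+0+0+0+0+0+0+0+0+0+0+0+0+0+0+0+0+0+0+0 mod 2 = 0
  c[30] = d·G[:,30] = (10110011000001110101000100)·(00000000000000000000000001) mod 2 = 0+0+0+0+0+0+0+0+0+0+0+0+0+0+0+0+0+0+0+0+0+0+0+0+0+0 mod 2 = 0
Codeword = 0011011000110000001110101000100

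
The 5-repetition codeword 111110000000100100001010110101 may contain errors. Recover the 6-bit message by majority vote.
Split into 5-bit blocks and majority-vote each:
  block 1 = 11111: 5 ones, 0 zeros → 1
  block 2 = 00000: 0 ones, 5 zeros → 0
  block 3 = 00100: 1 ones, 4 zeros → 0
  block 4 = 10000: 1 ones, 4 zeros → 0
  block 5 = 10101: 3 ones, 2 zeros → 1
  block 6 = 10101: 3 ones, 2 zeros → 1
Decoded = 100011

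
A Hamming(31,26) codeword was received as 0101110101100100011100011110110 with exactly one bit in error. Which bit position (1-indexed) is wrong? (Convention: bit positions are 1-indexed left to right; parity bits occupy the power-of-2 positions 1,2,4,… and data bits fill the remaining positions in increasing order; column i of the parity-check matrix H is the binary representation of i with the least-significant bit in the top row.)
Syndrome s = H · r^T (mod 2), r = 0101110101100100011100011110110:
  s[0] = (1010101010101010101010101010101)·(0101110101100100011100011110110) mod 2 = 0+0+0+0+1+0+0+0+0+0+1+0+0+0+0+0+0+0+1+0+0+0+0+0+1+0+1+0+1+0+0 mod 2 = 0
  s[1] = (0110011001100110011001100110011)·(0101110101100100011100011110110) mod 2 = 0+1+0+0+0+1+0+0+0+1+1+0+0+1+0+0+0+1+1+0+0+0+0+0+0+1+1+0+0+1+0 mod 2 = 0
  s[2] = (0001111000011110000111100001111)·(0101110101100100011100011110110) mod 2 = 0+0+0+1+1+1+0+0+0+0+0+0+0+1+0+0+0+0+0+1+0+0+0+0+0+0+0+0+1+1+0 mod 2 = 1
  s[3] = (0000000111111110000000011111111)·(0101110101100100011100011110110) mod 2 = 0+0+0+0+0+0+0+1+0+1+1+0+0+1+0+0+0+0+0+0+0+0+0+1+1+1+1+0+1+1+0 mod 2 = 0
  s[4] = (0000000000000001111111111111111)·(0101110101100100011100011110110) mod 2 = 0+0+0+0+0+0+0+0+0+0+0+0+0+0+0+0+0+1+1+1+0+0+0+1+1+1+1+0+1+1+0 mod 2 = 1
Syndrome = 00101
Column i of H is the binary representation of i, so the syndrome is the binary index of the flipped bit.
Read s = 00101 with s[0] as LSB: 0·2^0 + 0·2^1 + 1·2^2 + 0·2^3 + 1·2^4 = 20.
Error is at bit position 20.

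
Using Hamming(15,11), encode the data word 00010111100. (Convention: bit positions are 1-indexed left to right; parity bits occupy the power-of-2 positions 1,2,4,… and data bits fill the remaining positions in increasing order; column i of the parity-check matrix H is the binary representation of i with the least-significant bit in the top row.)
Codeword c = d · G (mod 2), d = 00010111100:
  c[0] = d·G[:,0] = (00010111100)·(11011010101) mod 2 = 0+0+0+1+0+0+1+0+1+0+0 mod 2 = 1
  c[1] = d·G[:,1] = (00010111100)·(10110110011) mod 2 = 0+0+0+1+0+1+1+0+0+0+0 mod 2 = 1
  c[2] = d·G[:,2] = (00010111100)·(10000000000) mod 2 = 0+0+0+0+0+0+0+0+0+0+0 mod 2 = 0
  c[3] = d·G[:,3] = (00010111100)·(01110001111) mod 2 = 0+0+0+1+0+0+0+1+1+0+0 mod 2 = 1
  c[4] = d·G[:,4] = (00010111100)·(01000000000) mod 2 = 0+0+0+0+0+0+0+0+0+0+0 mod 2 = 0
  c[5] = d·G[:,5] = (00010111100)·(00100000000) mod 2 = 0+0+0+0+0+0+0+0+0+0+0 mod 2 = 0
  c[6] = d·G[:,6] = (00010111100)·(00010000000) mod 2 = 0+0+0+1+0+0+0+0+0+0+0 mod 2 = 1
  c[7] = d·G[:,7] = (00010111100)·(00001111111) mod 2 = 0+0+0+0+0+1+1+1+1+0+0 mod 2 = 0
  c[8] = d·G[:,8] = (00010111100)·(00001000000) mod 2 = 0+0+0+0+0+0+0+0+0+0+0 mod 2 = 0
  c[9] = d·G[:,9] = (00010111100)·(00000100000) mod 2 = 0+0+0+0+0+1+0+0+0+0+0 mod 2 = 1
  c[10] = d·G[:,10] = (00010111100)·(00000010000) mod 2 = 0+0+0+0+0+0+1+0+0+0+0 mod 2 = 1
  c[11] = d·G[:,11] = (00010111100)·(00000001000) mod 2 = 0+0+0+0+0+0+0+1+0+0+0 mod 2 = 1
  c[12] = d·G[:,12] = (00010111100)·(00000000100) mod 2 = 0+0+0+0+0+0+0+0+1+0+0 mod 2 = 1
  c[13] = d·G[:,13] = (00010111100)·(00000000010) mod 2 = 0+0+0+0+0+0+0+0+0+0+0 mod 2 = 0
  c[14] = d·G[:,14] = (00010111100)·(00000000001) mod 2 = 0+0+0+0+0+0+0+0+0+0+0 mod 2 = 0
Codeword = 110100100111100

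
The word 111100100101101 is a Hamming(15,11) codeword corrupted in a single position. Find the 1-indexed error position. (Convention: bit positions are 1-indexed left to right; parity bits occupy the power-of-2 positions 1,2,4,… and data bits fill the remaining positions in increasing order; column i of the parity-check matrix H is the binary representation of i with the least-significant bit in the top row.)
Syndrome s = H · r^T (mod 2), r = 111100100101101:
  s[0] = (101010101010101)·(111100100101101) mod 2 = 1+0+1+0+0+0+1+0+0+0+0+0+1+0+1 mod 2 = 1
  s[1] = (011001100110011)·(111100100101101) mod 2 = 0+1+1+0+0+0+1+0+0+1+0+0+0+0+1 mod 2 = 1
  s[2] = (000111100001111)·(111100100101101) mod 2 = 0+0+0+1+0+0+1+0+0+0+0+1+1+0+1 mod 2 = 1
  s[3] = (000000011111111)·(111100100101101) mod 2 = 0+0+0+0+0+0+0+0+0+1+0+1+1+0+1 mod 2 = 0
Syndrome = 1110
Column i of H is the binary representation of i, so the syndrome is the binary index of the flipped bit.
Read s = 1110 with s[0] as LSB: 1·2^0 + 1·2^1 + 1·2^2 + 0·2^3 = 7.
Error is at bit position 7.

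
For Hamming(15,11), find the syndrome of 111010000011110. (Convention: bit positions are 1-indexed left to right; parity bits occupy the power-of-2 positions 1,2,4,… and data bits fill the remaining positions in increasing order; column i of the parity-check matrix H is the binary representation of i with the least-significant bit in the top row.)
Syndrome s = H · r^T (mod 2), r = 111010000011110:
  s[0] = (101010101010101)·(111010000011110) mod 2 = 1+0+1+0+1+0+0+0+0+0+1+0+1+0+0 mod 2 = 1
  s[1] = (011001100110011)·(111010000011110) mod 2 = 0+1+1+0+0+0+0+0+0+0+1+0+0+1+0 mod 2 = 0
  s[2] = (000111100001111)·(111010000011110) mod 2 = 0+0+0+0+1+0+0+0+0+0+0+1+1+1+0 mod 2 = 0
  s[3] = (000000011111111)·(111010000011110) mod 2 = 0+0+0+0+0+0+0+0+0+0+1+1+1+1+0 mod 2 = 0
Syndrome = 1000
Non-zero syndrome: error at position 1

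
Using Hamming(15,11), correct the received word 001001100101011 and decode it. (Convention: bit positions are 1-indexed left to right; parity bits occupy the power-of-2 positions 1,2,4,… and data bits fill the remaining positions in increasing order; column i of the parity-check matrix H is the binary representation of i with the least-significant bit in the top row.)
Syndrome s = H · r^T (mod 2), r = 001001100101011:
  s[0] = (101010101010101)·(001001100101011) mod 2 = 0+0+1+0+0+0+1+0+0+0+0+0+0+0+1 mod 2 = 1
  s[1] = (011001100110011)·(001001100101011) mod 2 = 0+0+1+0+0+1+1+0+0+1+0+0+0+1+1 mod 2 = 0
  s[2] = (000111100001111)·(001001100101011) mod 2 = 0+0+0+0+0+1+1+0+0+0+0+1+0+1+1 mod 2 = 1
  s[3] = (000000011111111)·(001001100101011) mod 2 = 0+0+0+0+0+0+0+0+0+1+0+1+0+1+1 mod 2 = 0
Syndrome = 1010
Column 5 of H equals this syndrome → error at bit 5 (1-indexed).
Flip bit 5: 001001100101011 → 001011100101011
Extract data bits at positions {3,5,6,7,9,10,11,12,13,14,15}: 11110101011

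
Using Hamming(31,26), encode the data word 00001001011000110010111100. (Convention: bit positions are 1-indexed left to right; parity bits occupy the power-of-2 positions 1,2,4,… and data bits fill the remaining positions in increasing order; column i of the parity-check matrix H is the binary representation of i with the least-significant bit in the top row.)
Codeword c = d · G (mod 2), d = 00001001011000110010111100:
  c[0] = d·G[:,0] = (00001001011000110010111100)·(11011010101101010101010101) mod 2 = 0+0+0+0+1+0+0+0+0+0+1+0+0+0+0+1+0+0+0+0+0+1+0+1+0+0 mod 2 = 1
  c[1] = d·G[:,1] = (00001001011000110010111100)·(10110110011011001100110011) mod 2 = 0+0+0+0+0+0+0+0+0+1+1+0+0+0+0+0+0+0+0+0+1+1+0+0+0+0 mod 2 = 0
  c[2] = d·G[:,2] = (00001001011000110010111100)·(10000000000000000000000000) mod 2 = 0+0+0+0+0+0+0+0+0+0+0+0+0+0+0+0+0+0+0+0+0+0+0+0+0+0 mod 2 = 0
  c[3] = d·G[:,3] = (00001001011000110010111100)·(01110001111000111100001111) mod 2 = 0+0+0+0+0+0+0+1+0+1+1+0+0+0+1+1+0+0+0+0+0+0+1+1+0+0 mod 2 = 1
  c[4] = d·G[:,4] = (00001001011000110010111100)·(01000000000000000000000000) mod 2 = 0+0+0+0+0+0+0+0+0+0+0+0+0+0+0+0+0+0+0+0+0+0+0+0+0+0 mod 2 = 0
  c[5] = d·G[:,5] = (00001001011000110010111100)·(00100000000000000000000000) mod 2 = 0+0+0+0+0+0+0+0+0+0+0+0+0+0+0+0+0+0+0+0+0+0+0+0+0+0 mod 2 = 0
  c[6] = d·G[:,6] = (00001001011000110010111100)·(00010000000000000000000000) mod 2 = 0+0+0+0+0+0+0+0+0+0+0+0+0+0+0+0+0+0+0+0+0+0+0+0+0+0 mod 2 = 0
  c[7] = d·G[:,7] = (00001001011000110010111100)·(00001111111000000011111111) mod 2 = 0+0+0+0+1+0+0+1+0+1+1+0+0+0+0+0+0+0+1+0+1+1+1+1+0+0 mod 2 = 1
  c[8] = d·G[:,8] = (00001001011000110010111100)·(00001000000000000000000000) mod 2 = 0+0+0+0+1+0+0+0+0+0+0+0+0+0+0+0+0+0+0+0+0+0+0+0+0+0 mod 2 = 1
  c[9] = d·G[:,9] = (00001001011000110010111100)·(00000100000000000000000000) mod 2 = 0+0+0+0+0+0+0+0+0+0+0+0+0+0+0+0+0+0+0+0+0+0+0+0+0+0 mod 2 = 0
  c[10] = d·G[:,10] = (00001001011000110010111100)·(00000010000000000000000000) mod 2 = 0+0+0+0+0+0+0+0+0+0+0+0+0+0+0+0+0+0+0+0+0+0+0+0+0+0 mod 2 = 0
  c[11] = d·G[:,11] = (00001001011000110010111100)·(00000001000000000000000000) mod 2 = 0+0+0+0+0+0+0+1+0+0+0+0+0+0+0+0+0+0+0+0+0+0+0+0+0+0 mod 2 = 1
  c[12] = d·G[:,12] = (00001001011000110010111100)·(00000000100000000000000000) mod 2 = 0+0+0+0+0+0+0+0+0+0+0+0+0+0+0+0+0+0+0+0+0+0+0+0+0+0 mod 2 = 0
  c[13] = d·G[:,13] = (00001001011000110010111100)·(00000000010000000000000000) mod 2 = 0+0+0+0+0+0+0+0+0+1+0+0+0+0+0+0+0+0+0+0+0+0+0+0+0+0 mod 2 = 1
  c[14] = d·G[:,14] = (00001001011000110010111100)·(00000000001000000000000000) mod 2 = 0+0+0+0+0+0+0+0+0+0+1+0+0+0+0+0+0+0+0+0+0+0+0+0+0+0 mod 2 = 1
  c[15] = d·G[:,15] = (00001001011000110010111100)·(00000000000111111111111111) mod 2 = 0+0+0+0+0+0+0+0+0+0+0+0+0+0+1+1+0+0+1+0+1+1+1+1+0+0 mod 2 = 1
  c[16] = d·G[:,16] = (00001001011000110010111100)·(00000000000100000000000000) mod 2 = 0+0+0+0+0+0+0+0+0+0+0+0+0+0+0+0+0+0+0+0+0+0+0+0+0+0 mod 2 = 0
  c[17] = d·G[:,17] = (00001001011000110010111100)·(00000000000010000000000000) mod 2 = 0+0+0+0+0+0+0+0+0+0+0+0+0+0+0+0+0+0+0+0+0+0+0+0+0+0 mod 2 = 0
  c[18] = d·G[:,18] = (00001001011000110010111100)·(00000000000001000000000000) mod 2 = 0+0+0+0+0+0+0+0+0+0+0+0+0+0+0+0+0+0+0+0+0+0+0+0+0+0 mod 2 = 0
  c[19] = d·G[:,19] = (00001001011000110010111100)·(00000000000000100000000000) mod 2 = 0+0+0+0+0+0+0+0+0+0+0+0+0+0+1+0+0+0+0+0+0+0+0+0+0+0 mod 2 = 1
  c[20] = d·G[:,20] = (00001001011000110010111100)·(00000000000000010000000000) mod 2 = 0+0+0+0+0+0+0+0+0+0+0+0+0+0+0+1+0+0+0+0+0+0+0+0+0+0 mod 2 = 1
  c[21] = d·G[:,21] = (00001001011000110010111100)·(00000000000000001000000000) mod 2 = 0+0+0+0+0+0+0+0+0+0+0+0+0+0+0+0+0+0+0+0+0+0+0+0+0+0 mod 2 = 0
  c[22] = d·G[:,22] = (00001001011000110010111100)·(00000000000000000100000000) mod 2 = 0+0+0+0+0+0+0+0+0+0+0+0+0+0+0+0+0+0+0+0+0+0+0+0+0+0 mod 2 = 0
  c[23] = d·G[:,23] = (00001001011000110010111100)·(00000000000000000010000000) mod 2 = 0+0+0+0+0+0+0+0+0+0+0+0+0+0+0+0+0+0+1+0+0+0+0+0+0+0 mod 2 = 1
  c[24] = d·G[:,24] = (00001001011000110010111100)·(00000000000000000001000000) mod 2 = 0+0+0+0+0+0+0+0+0+0+0+0+0+0+0+0+0+0+0+0+0+0+0+0+0+0 mod 2 = 0
  c[25] = d·G[:,25] = (00001001011000110010111100)·(00000000000000000000100000) mod 2 = 0+0+0+0+0+0+0+0+0+0+0+0+0+0+0+0+0+0+0+0+1+0+0+0+0+0 mod 2 = 1
  c[26] = d·G[:,26] = (00001001011000110010111100)·(00000000000000000000010000) mod 2 = 0+0+0+0+0+0+0+0+0+0+0+0+0+0+0+0+0+0+0+0+0+1+0+0+0+0 mod 2 = 1
  c[27] = d·G[:,27] = (00001001011000110010111100)·(00000000000000000000001000) mod 2 = 0+0+0+0+0+0+0+0+0+0+0+0+0+0+0+0+0+0+0+0+0+0+1+0+0+0 mod 2 = 1
  c[28] = d·G[:,28] = (00001001011000110010111100)·(00000000000000000000000100) mod 2 = 0+0+0+0+0+0+0+0+0+0+0+0+0+0+0+0+0+0+0+0+0+0+0+1+0+0 mod 2 = 1
  c[29] = d·G[:,29] = (00001001011000110010111100)·(00000000000000000000000010) mod 2 = 0+0+0+0+0+0+0+0+0+0+0+0+0+0+0+0+0+0+0+0+0+0+0+0+0+0 mod 2 = 0
  c[30] = d·G[:,30] = (00001001011000110010111100)·(00000000000000000000000001) mod 2 = 0+0+0+0+0+0+0+0+0+0+0+0+0+0+0+0+0+0+0+0+0+0+0+0+0+0 mod 2 = 0
Codeword = 1001000110010111000110010111100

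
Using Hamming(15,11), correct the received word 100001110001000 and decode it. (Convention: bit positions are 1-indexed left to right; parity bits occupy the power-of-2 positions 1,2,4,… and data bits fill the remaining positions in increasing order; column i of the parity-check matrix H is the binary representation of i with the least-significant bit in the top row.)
Syndrome s = H · r^T (mod 2), r = 100001110001000:
  s[0] = (101010101010101)·(100001110001000) mod 2 = 1+0+0+0+0+0+1+0+0+0+0+0+0+0+0 mod 2 = 0
  s[1] = (011001100110011)·(100001110001000) mod 2 = 0+0+0+0+0+1+1+0+0+0+0+0+0+0+0 mod 2 = 0
  s[2] = (000111100001111)·(100001110001000) mod 2 = 0+0+0+0+0+1+1+0+0+0+0+1+0+0+0 mod 2 = 1
  s[3] = (000000011111111)·(100001110001000) mod 2 = 0+0+0+0+0+0+0+1+0+0+0+1+0+0+0 mod 2 = 0
Syndrome = 0010
Column 4 of H equals this syndrome → error at bit 4 (1-indexed).
Flip bit 4: 100001110001000 → 100101110001000
Extract data bits at positions {3,5,6,7,9,10,11,12,13,14,15}: 00110001000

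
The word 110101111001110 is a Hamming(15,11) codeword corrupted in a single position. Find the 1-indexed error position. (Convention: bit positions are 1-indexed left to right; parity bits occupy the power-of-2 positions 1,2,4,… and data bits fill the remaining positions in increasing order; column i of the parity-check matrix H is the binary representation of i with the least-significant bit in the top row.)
Syndrome s = H · r^T (mod 2), r = 110101111001110:
  s[0] = (101010101010101)·(110101111001110) mod 2 = 1+0+0+0+0+0+1+0+1+0+0+0+1+0+0 mod 2 = 0
  s[1] = (011001100110011)·(110101111001110) mod 2 = 0+1+0+0+0+1+1+0+0+0+0+0+0+1+0 mod 2 = 0
  s[2] = (000111100001111)·(110101111001110) mod 2 = 0+0+0+1+0+1+1+0+0+0+0+1+1+1+0 mod 2 = 0
  s[3] = (000000011111111)·(110101111001110) mod 2 = 0+0+0+0+0+0+0+1+1+0+0+1+1+1+0 mod 2 = 1
Syndrome = 0001
Column i of H is the binary representation of i, so the syndrome is the binary index of the flipped bit.
Read s = 0001 with s[0] as LSB: 0·2^0 + 0·2^1 + 0·2^2 + 1·2^3 = 8.
Error is at bit position 8.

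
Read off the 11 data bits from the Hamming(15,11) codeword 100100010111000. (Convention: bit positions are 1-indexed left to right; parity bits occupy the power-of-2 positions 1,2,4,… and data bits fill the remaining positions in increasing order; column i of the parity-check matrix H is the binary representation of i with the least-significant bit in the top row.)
Parity bits occupy power-of-2 positions; data bits are at positions {3,5,6,7,9,10,11,12,13,14,15} (1-indexed).
Extract: c[3]=0 c[5]=0 c[6]=0 c[7]=0 c[9]=0 c[10]=1 c[11]=1 c[12]=1 c[13]=0 c[14]=0 c[15]=0
Data = 00000111000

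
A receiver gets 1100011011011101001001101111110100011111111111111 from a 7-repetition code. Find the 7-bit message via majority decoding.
Split into 7-bit blocks and majority-vote each:
  block 1 = 1100011: 4 ones, 3 zeros → 1
  block 2 = 0110111: 5 ones, 2 zeros → 1
  block 3 = 0100100: 2 ones, 5 zeros → 0
  block 4 = 1101111: 6 ones, 1 zeros → 1
  block 5 = 1101000: 3 ones, 4 zeros → 0
  block 6 = 1111111: 7 ones, 0 zeros → 1
  block 7 = 1111111: 7 ones, 0 zeros → 1
Decoded = 1101011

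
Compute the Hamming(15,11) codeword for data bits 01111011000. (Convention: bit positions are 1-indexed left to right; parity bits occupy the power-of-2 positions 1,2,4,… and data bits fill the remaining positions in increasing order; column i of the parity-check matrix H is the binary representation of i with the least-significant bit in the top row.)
Codeword c = d · G (mod 2), d = 01111011000:
  c[0] = d·G[:,0] = (01111011000)·(11011010101) mod 2 = 0+1+0+1+1+0+1+0+0+0+0 mod 2 = 0
  c[1] = d·G[:,1] = (01111011000)·(10110110011) mod 2 = 0+0+1+1+0+0+1+0+0+0+0 mod 2 = 1
  c[2] = d·G[:,2] = (01111011000)·(10000000000) mod 2 = 0+0+0+0+0+0+0+0+0+0+0 mod 2 = 0
  c[3] = d·G[:,3] = (01111011000)·(01110001111) mod 2 = 0+1+1+1+0+0+0+1+0+0+0 mod 2 = 0
  c[4] = d·G[:,4] = (01111011000)·(01000000000) mod 2 = 0+1+0+0+0+0+0+0+0+0+0 mod 2 = 1
  c[5] = d·G[:,5] = (01111011000)·(00100000000) mod 2 = 0+0+1+0+0+0+0+0+0+0+0 mod 2 = 1
  c[6] = d·G[:,6] = (01111011000)·(00010000000) mod 2 = 0+0+0+1+0+0+0+0+0+0+0 mod 2 = 1
  c[7] = d·G[:,7] = (01111011000)·(00001111111) mod 2 = 0+0+0+0+1+0+1+1+0+0+0 mod 2 = 1
  c[8] = d·G[:,8] = (01111011000)·(00001000000) mod 2 = 0+0+0+0+1+0+0+0+0+0+0 mod 2 = 1
  c[9] = d·G[:,9] = (01111011000)·(00000100000) mod 2 = 0+0+0+0+0+0+0+0+0+0+0 mod 2 = 0
  c[10] = d·G[:,10] = (01111011000)·(00000010000) mod 2 = 0+0+0+0+0+0+1+0+0+0+0 mod 2 = 1
  c[11] = d·G[:,11] = (01111011000)·(00000001000) mod 2 = 0+0+0+0+0+0+0+1+0+0+0 mod 2 = 1
  c[12] = d·G[:,12] = (01111011000)·(00000000100) mod 2 = 0+0+0+0+0+0+0+0+0+0+0 mod 2 = 0
  c[13] = d·G[:,13] = (01111011000)·(00000000010) mod 2 = 0+0+0+0+0+0+0+0+0+0+0 mod 2 = 0
  c[14] = d·G[:,14] = (01111011000)·(00000000001) mod 2 = 0+0+0+0+0+0+0+0+0+0+0 mod 2 = 0
Codeword = 010011111011000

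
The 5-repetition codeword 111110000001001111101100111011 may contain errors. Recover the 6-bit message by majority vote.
Split into 5-bit blocks and majority-vote each:
  block 1 = 11111: 5 ones, 0 zeros → 1
  block 2 = 00000: 0 ones, 5 zeros → 0
  block 3 = 01001: 2 ones, 3 zeros → 0
  block 4 = 11110: 4 ones, 1 zeros → 1
  block 5 = 11001: 3 ones, 2 zeros → 1
  block 6 = 11011: 4 ones, 1 zeros → 1
Decoded = 100111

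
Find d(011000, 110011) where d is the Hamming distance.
XOR = 101011, count of 1s = 4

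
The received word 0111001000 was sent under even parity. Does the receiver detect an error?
Sum of received bits: 0+1+1+1+0+0+1+0+0+0 = 4; 4 mod 2 = 0. Result is 0 → no error detected.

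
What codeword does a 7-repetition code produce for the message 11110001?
Repeat each bit 7× and concatenate:
1→1111111  1→1111111  1→1111111  1→1111111  0→0000000  0→0000000  0→0000000  1→1111111
Codeword = 11111111111111111111111111110000000000000000000001111111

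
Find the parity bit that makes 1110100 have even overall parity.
Sum of data bits: 1+1+1+0+1+0+0 = 4.
4 mod 2 = 0, so parity bit = 0.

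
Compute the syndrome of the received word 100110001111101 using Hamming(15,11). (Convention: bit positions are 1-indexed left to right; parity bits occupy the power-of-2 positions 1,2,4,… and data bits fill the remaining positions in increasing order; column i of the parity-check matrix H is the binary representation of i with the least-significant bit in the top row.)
Syndrome s = H · r^T (mod 2), r = 100110001111101:
  s[0] = (101010101010101)·(100110001111101) mod 2 = 1+0+0+0+1+0+0+0+1+0+1+0+1+0+1 mod 2 = 0
  s[1] = (011001100110011)·(100110001111101) mod 2 = 0+0+0+0+0+0+0+0+0+1+1+0+0+0+1 mod 2 = 1
  s[2] = (000111100001111)·(100110001111101) mod 2 = 0+0+0+1+1+0+0+0+0+0+0+1+1+0+1 mod 2 = 1
  s[3] = (000000011111111)·(100110001111101) mod 2 = 0+0+0+0+0+0+0+0+1+1+1+1+1+0+1 mod 2 = 0
Syndrome = 0110
Non-zero syndrome: error at position 6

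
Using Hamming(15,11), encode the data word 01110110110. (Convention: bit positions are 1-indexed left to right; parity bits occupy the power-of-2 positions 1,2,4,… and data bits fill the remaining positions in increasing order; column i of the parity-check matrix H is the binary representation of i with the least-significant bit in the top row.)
Codeword c = d · G (mod 2), d = 01110110110:
  c[0] = d·G[:,0] = (01110110110)·(11011010101) mod 2 = 0+1+0+1+0+0+1+0+1+0+0 mod 2 = 0
  c[1] = d·G[:,1] = (01110110110)·(10110110011) mod 2 = 0+0+1+1+0+1+1+0+0+1+0 mod 2 = 1
  c[2] = d·G[:,2] = (01110110110)·(10000000000) mod 2 = 0+0+0+0+0+0+0+0+0+0+0 mod 2 = 0
  c[3] = d·G[:,3] = (01110110110)·(01110001111) mod 2 = 0+1+1+1+0+0+0+0+1+1+0 mod 2 = 1
  c[4] = d·G[:,4] = (01110110110)·(01000000000) mod 2 = 0+1+0+0+0+0+0+0+0+0+0 mod 2 = 1
  c[5] = d·G[:,5] = (01110110110)·(00100000000) mod 2 = 0+0+1+0+0+0+0+0+0+0+0 mod 2 = 1
  c[6] = d·G[:,6] = (01110110110)·(00010000000) mod 2 = 0+0+0+1+0+0+0+0+0+0+0 mod 2 = 1
  c[7] = d·G[:,7] = (01110110110)·(00001111111) mod 2 = 0+0+0+0+0+1+1+0+1+1+0 mod 2 = 0
  c[8] = d·G[:,8] = (01110110110)·(00001000000) mod 2 = 0+0+0+0+0+0+0+0+0+0+0 mod 2 = 0
  c[9] = d·G[:,9] = (01110110110)·(00000100000) mod 2 = 0+0+0+0+0+1+0+0+0+0+0 mod 2 = 1
  c[10] = d·G[:,10] = (01110110110)·(00000010000) mod 2 = 0+0+0+0+0+0+1+0+0+0+0 mod 2 = 1
  c[11] = d·G[:,11] = (01110110110)·(00000001000) mod 2 = 0+0+0+0+0+0+0+0+0+0+0 mod 2 = 0
  c[12] = d·G[:,12] = (01110110110)·(00000000100) mod 2 = 0+0+0+0+0+0+0+0+1+0+0 mod 2 = 1
  c[13] = d·G[:,13] = (01110110110)·(00000000010) mod 2 = 0+0+0+0+0+0+0+0+0+1+0 mod 2 = 1
  c[14] = d·G[:,14] = (01110110110)·(00000000001) mod 2 = 0+0+0+0+0+0+0+0+0+0+0 mod 2 = 0
Codeword = 010111100110110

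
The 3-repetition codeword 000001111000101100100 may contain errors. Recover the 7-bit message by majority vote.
Split into 3-bit blocks and majority-vote each:
  block 1 = 000: 0 ones, 3 zeros → 0
  block 2 = 001: 1 ones, 2 zeros → 0
  block 3 = 111: 3 ones, 0 zeros → 1
  block 4 = 000: 0 ones, 3 zeros → 0
  block 5 = 101: 2 ones, 1 zeros → 1
  block 6 = 100: 1 ones, 2 zeros → 0
  block 7 = 100: 1 ones, 2 zeros → 0
Decoded = 0010100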